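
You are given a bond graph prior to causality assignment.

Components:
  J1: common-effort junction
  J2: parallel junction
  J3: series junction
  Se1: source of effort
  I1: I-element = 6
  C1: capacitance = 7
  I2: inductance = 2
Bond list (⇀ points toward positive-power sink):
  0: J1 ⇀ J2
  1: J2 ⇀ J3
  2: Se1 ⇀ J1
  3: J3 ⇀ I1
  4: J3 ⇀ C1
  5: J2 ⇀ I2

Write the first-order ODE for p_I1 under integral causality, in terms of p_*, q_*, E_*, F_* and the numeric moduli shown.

dp_I1/dt = E_Se1 - q_C1/7

β2 stroke→J1  (Se1 fixes effort; stroke away)
β0 stroke→J2  (J1 effort already set via bond 2)
β1 stroke→J3  (0-jn J2 has e-setter on 0)
β5 stroke→I2  (0-jn J2 has e-setter on 0)
β3 stroke→I1  (I1 outputs flow p/I1)
β4 stroke→J3  (J3: bond 3 brought flow, rest push out)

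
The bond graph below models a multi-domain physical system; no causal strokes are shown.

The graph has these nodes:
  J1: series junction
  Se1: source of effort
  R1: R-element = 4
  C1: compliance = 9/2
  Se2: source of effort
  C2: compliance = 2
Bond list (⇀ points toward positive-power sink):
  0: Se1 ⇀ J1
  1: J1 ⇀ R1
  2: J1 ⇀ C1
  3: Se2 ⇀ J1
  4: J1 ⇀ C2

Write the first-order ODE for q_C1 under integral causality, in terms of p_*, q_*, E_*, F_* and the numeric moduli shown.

dq_C1/dt = E_Se1/4 + E_Se2/4 - q_C1/18 - q_C2/8

#0 |J1  (Se1 (Se) sets effort on bond)
#3 |J1  (Se2 fixes effort; stroke away)
#2 |J1  (C1 integral (e out))
#4 |J1  (C2: C, integral causality)
#1 |R1  (closing 1-jn rule on J1)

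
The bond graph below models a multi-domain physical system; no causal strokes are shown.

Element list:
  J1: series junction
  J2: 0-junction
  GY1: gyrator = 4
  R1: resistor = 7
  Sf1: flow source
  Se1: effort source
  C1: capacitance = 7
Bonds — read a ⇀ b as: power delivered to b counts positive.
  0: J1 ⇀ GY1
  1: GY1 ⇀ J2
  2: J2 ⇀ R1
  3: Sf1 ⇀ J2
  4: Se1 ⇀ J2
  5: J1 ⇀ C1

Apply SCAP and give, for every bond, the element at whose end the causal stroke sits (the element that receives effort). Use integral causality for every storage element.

β3 stroke→Sf1  (Sf1 fixes flow; stroke at Sf1)
β4 stroke→J2  (Se1: effort source, stroke at far end)
β1 stroke→GY1  (common-e at J2 fixed by 4)
β2 stroke→R1  (common-e at J2 fixed by 4)
β0 stroke→GY1  (GY GY1: same side as bond 1)
β5 stroke→J1  (J1 flow already set via bond 0)

bond 0 →GY1
bond 1 →GY1
bond 2 →R1
bond 3 →Sf1
bond 4 →J2
bond 5 →J1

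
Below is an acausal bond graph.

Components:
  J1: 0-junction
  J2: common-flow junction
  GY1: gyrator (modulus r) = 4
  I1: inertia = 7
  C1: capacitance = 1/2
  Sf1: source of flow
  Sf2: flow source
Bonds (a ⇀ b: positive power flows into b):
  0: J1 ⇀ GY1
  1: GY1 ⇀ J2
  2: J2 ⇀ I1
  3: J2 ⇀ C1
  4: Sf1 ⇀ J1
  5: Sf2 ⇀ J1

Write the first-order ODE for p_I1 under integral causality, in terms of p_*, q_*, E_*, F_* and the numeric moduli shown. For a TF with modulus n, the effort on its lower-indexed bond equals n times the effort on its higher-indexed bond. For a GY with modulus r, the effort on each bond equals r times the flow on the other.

b4 |Sf1  (Sf1 fixes flow; stroke at Sf1)
b5 |Sf2  (Sf2 (Sf) sets flow on bond)
b0 |J1  (only one effort-in slot at J1)
b1 |J2  (GY GY1: same side as bond 0)
b2 |I1  (I1 integral (f out))
b3 |J2  (J2 flow already set via bond 2)

dp_I1/dt = 4*F_Sf1 + 4*F_Sf2 - 2*q_C1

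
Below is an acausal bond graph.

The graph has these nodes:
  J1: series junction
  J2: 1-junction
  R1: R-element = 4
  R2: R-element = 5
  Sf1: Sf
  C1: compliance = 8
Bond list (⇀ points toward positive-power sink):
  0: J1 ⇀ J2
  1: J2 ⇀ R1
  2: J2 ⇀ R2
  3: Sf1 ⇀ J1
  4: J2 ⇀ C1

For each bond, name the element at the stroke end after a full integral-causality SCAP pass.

β0 stroke at J1
β1 stroke at J2
β2 stroke at J2
β3 stroke at Sf1
β4 stroke at J2

b3 |Sf1  (Sf1 (Sf) sets flow on bond)
b0 |J1  (1-jn J1 has f-setter on 3)
b1 |J2  (J2: bond 0 brought flow, rest push out)
b2 |J2  (J2 flow already set via bond 0)
b4 |J2  (J2 flow already set via bond 0)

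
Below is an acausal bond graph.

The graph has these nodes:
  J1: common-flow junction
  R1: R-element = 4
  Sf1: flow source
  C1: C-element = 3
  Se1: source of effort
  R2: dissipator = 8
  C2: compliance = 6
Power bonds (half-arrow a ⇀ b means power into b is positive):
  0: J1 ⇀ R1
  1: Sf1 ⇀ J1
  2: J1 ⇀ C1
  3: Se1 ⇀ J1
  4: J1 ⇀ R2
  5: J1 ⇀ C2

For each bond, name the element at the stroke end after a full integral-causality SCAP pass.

β1 stroke→Sf1  (Sf1 (Sf) sets flow on bond)
β3 stroke→J1  (Se1 fixes effort; stroke away)
β0 stroke→J1  (1-jn J1 has f-setter on 1)
β2 stroke→J1  (J1: bond 1 brought flow, rest push out)
β4 stroke→J1  (J1: bond 1 brought flow, rest push out)
β5 stroke→J1  (1-jn J1 has f-setter on 1)

b0 stroke at J1
b1 stroke at Sf1
b2 stroke at J1
b3 stroke at J1
b4 stroke at J1
b5 stroke at J1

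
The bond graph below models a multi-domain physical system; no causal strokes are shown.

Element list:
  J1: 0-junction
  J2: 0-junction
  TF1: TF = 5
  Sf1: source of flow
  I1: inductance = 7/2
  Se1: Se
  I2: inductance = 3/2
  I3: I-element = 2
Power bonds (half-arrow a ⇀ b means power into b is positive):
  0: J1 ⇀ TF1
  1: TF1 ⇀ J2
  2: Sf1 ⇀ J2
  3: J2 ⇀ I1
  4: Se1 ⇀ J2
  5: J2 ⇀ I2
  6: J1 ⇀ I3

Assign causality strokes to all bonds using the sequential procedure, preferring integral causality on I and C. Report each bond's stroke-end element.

bond 2 |Sf1  (source Sf1 imposes f)
bond 4 |J2  (Se1: effort source, stroke at far end)
bond 1 |TF1  (J2: bond 4 brought effort, rest push out)
bond 3 |I1  (0-jn J2 has e-setter on 4)
bond 5 |I2  (common-e at J2 fixed by 4)
bond 0 |J1  (TF TF1: opposite of bond 1)
bond 6 |I3  (common-e at J1 fixed by 0)

#0 →J1
#1 →TF1
#2 →Sf1
#3 →I1
#4 →J2
#5 →I2
#6 →I3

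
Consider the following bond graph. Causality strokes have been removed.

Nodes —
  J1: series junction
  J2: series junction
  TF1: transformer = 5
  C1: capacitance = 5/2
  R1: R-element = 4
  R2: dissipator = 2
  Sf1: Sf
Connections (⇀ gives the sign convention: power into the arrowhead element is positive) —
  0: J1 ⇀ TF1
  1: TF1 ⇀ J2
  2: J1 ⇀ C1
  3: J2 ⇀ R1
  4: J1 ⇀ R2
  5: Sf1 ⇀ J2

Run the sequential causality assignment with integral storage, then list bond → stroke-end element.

#0 |TF1
#1 |J2
#2 |J1
#3 |J2
#4 |J1
#5 |Sf1

bond 5 stroke→Sf1  (Sf1: flow source, stroke at near end)
bond 1 stroke→J2  (J2: bond 5 brought flow, rest push out)
bond 3 stroke→J2  (1-jn J2 has f-setter on 5)
bond 0 stroke→TF1  (TF TF1: opposite of bond 1)
bond 2 stroke→J1  (1-jn J1 has f-setter on 0)
bond 4 stroke→J1  (1-jn J1 has f-setter on 0)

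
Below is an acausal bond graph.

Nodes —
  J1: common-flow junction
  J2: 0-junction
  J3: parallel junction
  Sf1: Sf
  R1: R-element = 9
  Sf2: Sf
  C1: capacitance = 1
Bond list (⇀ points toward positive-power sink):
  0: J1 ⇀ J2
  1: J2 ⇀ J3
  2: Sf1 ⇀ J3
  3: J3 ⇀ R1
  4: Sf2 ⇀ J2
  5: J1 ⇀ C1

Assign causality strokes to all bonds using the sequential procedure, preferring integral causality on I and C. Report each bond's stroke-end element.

bond 0 stroke at J2
bond 1 stroke at J3
bond 2 stroke at Sf1
bond 3 stroke at R1
bond 4 stroke at Sf2
bond 5 stroke at J1

bond 2 |Sf1  (Sf1: flow source, stroke at near end)
bond 4 |Sf2  (Sf2 fixes flow; stroke at Sf2)
bond 5 |J1  (C1 outputs effort q/C1)
bond 0 |J2  (only one flow-in slot at J1)
bond 1 |J3  (0-jn J2 has e-setter on 0)
bond 3 |R1  (J3 effort already set via bond 1)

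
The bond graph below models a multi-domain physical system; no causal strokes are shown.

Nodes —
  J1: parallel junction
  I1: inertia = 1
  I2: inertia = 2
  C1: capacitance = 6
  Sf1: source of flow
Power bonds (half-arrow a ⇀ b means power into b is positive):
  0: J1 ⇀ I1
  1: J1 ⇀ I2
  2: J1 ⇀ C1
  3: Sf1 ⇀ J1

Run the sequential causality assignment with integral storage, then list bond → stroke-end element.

b0 stroke→I1
b1 stroke→I2
b2 stroke→J1
b3 stroke→Sf1

bond 3 →Sf1  (Sf1 fixes flow; stroke at Sf1)
bond 0 →I1  (I1 integral (f out))
bond 1 →I2  (prefer integral on I2)
bond 2 →J1  (only one effort-in slot at J1)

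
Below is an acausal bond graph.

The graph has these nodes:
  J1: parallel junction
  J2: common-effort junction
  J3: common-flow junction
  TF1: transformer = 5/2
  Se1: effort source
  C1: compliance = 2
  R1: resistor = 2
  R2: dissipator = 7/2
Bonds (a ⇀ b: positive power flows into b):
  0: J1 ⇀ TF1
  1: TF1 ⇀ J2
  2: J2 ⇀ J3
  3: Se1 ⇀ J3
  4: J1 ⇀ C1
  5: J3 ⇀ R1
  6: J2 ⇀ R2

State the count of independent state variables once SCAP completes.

#3 →J3  (Se1 (Se) sets effort on bond)
#4 →J1  (prefer integral on C1)
#0 →TF1  (J1: bond 4 brought effort, rest push out)
#1 →J2  (TF1: transformer flips bond 0)
#2 →J3  (common-e at J2 fixed by 1)
#6 →R2  (common-e at J2 fixed by 1)
#5 →R1  (J3: last free bond brings flow in)

1  (C1 all integral)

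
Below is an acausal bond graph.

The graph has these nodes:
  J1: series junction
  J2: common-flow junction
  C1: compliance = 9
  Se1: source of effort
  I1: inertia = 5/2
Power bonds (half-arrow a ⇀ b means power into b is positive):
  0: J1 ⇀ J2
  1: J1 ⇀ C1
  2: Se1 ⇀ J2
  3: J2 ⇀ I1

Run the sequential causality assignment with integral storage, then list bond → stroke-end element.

b0 stroke at J2
b1 stroke at J1
b2 stroke at J2
b3 stroke at I1

#2 |J2  (Se1 fixes effort; stroke away)
#1 |J1  (C1: C, integral causality)
#0 |J2  (only one flow-in slot at J1)
#3 |I1  (J2 needs exactly one f-in)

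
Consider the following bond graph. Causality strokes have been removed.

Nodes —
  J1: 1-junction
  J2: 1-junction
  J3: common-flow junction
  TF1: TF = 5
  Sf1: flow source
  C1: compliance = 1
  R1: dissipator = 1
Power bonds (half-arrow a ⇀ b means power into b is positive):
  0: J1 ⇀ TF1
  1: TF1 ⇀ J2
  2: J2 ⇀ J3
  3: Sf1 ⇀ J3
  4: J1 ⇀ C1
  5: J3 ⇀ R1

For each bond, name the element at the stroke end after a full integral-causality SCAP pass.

bond 0 stroke→TF1
bond 1 stroke→J2
bond 2 stroke→J3
bond 3 stroke→Sf1
bond 4 stroke→J1
bond 5 stroke→J3

bond 3 stroke→Sf1  (Sf1 (Sf) sets flow on bond)
bond 2 stroke→J3  (1-jn J3 has f-setter on 3)
bond 5 stroke→J3  (J3: bond 3 brought flow, rest push out)
bond 1 stroke→J2  (J2 flow already set via bond 2)
bond 0 stroke→TF1  (TF1 one-in-one-out from 1)
bond 4 stroke→J1  (1-jn J1 has f-setter on 0)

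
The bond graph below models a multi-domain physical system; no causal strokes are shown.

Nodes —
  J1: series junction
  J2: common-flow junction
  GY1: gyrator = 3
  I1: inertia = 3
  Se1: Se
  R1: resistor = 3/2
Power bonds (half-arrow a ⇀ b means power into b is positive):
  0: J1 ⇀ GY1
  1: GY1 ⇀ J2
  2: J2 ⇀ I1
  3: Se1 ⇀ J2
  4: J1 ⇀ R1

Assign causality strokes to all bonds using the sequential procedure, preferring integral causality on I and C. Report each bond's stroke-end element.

bond 0 |J1
bond 1 |J2
bond 2 |I1
bond 3 |J2
bond 4 |R1

#3 stroke at J2  (Se1 (Se) sets effort on bond)
#2 stroke at I1  (prefer integral on I1)
#1 stroke at J2  (J2 flow already set via bond 2)
#0 stroke at J1  (GY1: gyrator matches bond 1)
#4 stroke at R1  (J1: last free bond brings flow in)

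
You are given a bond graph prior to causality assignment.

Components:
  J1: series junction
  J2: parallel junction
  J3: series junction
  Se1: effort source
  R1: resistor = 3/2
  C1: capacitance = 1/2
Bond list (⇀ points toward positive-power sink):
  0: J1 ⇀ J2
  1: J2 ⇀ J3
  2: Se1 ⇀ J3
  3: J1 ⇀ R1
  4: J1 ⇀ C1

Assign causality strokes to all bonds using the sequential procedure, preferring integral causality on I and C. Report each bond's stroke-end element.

#2 |J3  (source Se1 imposes e)
#1 |J2  (J3 needs exactly one f-in)
#0 |J1  (0-jn J2 has e-setter on 1)
#4 |J1  (prefer integral on C1)
#3 |R1  (J1 needs exactly one f-in)

#0 stroke at J1
#1 stroke at J2
#2 stroke at J3
#3 stroke at R1
#4 stroke at J1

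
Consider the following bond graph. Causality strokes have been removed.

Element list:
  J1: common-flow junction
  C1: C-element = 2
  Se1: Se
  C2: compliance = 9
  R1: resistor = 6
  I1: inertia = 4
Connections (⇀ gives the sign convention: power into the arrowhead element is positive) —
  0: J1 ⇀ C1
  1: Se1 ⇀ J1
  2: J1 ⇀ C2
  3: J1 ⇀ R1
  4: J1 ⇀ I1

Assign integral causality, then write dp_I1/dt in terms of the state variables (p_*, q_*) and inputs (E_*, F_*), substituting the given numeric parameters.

b1 stroke→J1  (Se1 (Se) sets effort on bond)
b0 stroke→J1  (prefer integral on C1)
b2 stroke→J1  (C2 outputs effort q/C2)
b4 stroke→I1  (I1: I, integral causality)
b3 stroke→J1  (1-jn J1 has f-setter on 4)

dp_I1/dt = E_Se1 - 3*p_I1/2 - q_C1/2 - q_C2/9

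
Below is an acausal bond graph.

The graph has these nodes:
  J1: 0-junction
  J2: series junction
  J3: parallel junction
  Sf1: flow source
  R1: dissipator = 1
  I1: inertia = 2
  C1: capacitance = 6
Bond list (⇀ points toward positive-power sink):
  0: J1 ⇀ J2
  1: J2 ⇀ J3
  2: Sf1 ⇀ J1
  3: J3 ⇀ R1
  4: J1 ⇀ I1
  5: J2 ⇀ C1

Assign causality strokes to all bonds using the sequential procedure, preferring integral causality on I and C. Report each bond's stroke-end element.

bond 0 stroke→J1
bond 1 stroke→J2
bond 2 stroke→Sf1
bond 3 stroke→J3
bond 4 stroke→I1
bond 5 stroke→J2

b2 →Sf1  (Sf1 (Sf) sets flow on bond)
b4 →I1  (prefer integral on I1)
b0 →J1  (only one effort-in slot at J1)
b1 →J2  (J2: bond 0 brought flow, rest push out)
b5 →J2  (J2 flow already set via bond 0)
b3 →J3  (closing 0-jn rule on J3)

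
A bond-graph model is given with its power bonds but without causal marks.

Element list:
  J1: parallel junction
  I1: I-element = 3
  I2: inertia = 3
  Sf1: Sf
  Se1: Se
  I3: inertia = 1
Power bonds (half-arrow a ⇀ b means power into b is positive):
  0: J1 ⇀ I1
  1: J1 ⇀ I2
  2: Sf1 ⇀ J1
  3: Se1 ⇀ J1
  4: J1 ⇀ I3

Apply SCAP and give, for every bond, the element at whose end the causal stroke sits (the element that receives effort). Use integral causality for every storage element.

β0 stroke→I1
β1 stroke→I2
β2 stroke→Sf1
β3 stroke→J1
β4 stroke→I3

b2 |Sf1  (Sf1 fixes flow; stroke at Sf1)
b3 |J1  (Se1 fixes effort; stroke away)
b0 |I1  (common-e at J1 fixed by 3)
b1 |I2  (J1: bond 3 brought effort, rest push out)
b4 |I3  (common-e at J1 fixed by 3)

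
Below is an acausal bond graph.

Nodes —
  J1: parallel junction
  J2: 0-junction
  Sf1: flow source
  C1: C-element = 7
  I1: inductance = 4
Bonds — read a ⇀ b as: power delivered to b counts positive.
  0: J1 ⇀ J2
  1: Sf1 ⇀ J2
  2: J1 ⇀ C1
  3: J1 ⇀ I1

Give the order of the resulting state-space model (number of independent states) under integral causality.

2  (C1, I1 all integral)

bond 1 →Sf1  (source Sf1 imposes f)
bond 0 →J2  (only one effort-in slot at J2)
bond 2 →J1  (C1: C, integral causality)
bond 3 →I1  (common-e at J1 fixed by 2)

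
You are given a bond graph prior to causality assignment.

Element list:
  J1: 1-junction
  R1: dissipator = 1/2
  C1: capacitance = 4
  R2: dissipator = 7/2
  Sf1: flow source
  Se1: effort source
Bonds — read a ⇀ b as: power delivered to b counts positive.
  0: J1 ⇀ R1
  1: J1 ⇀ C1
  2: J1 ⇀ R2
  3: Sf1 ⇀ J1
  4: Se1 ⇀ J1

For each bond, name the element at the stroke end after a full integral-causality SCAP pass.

#3 |Sf1  (source Sf1 imposes f)
#4 |J1  (Se1 (Se) sets effort on bond)
#0 |J1  (J1: bond 3 brought flow, rest push out)
#1 |J1  (J1 flow already set via bond 3)
#2 |J1  (J1 flow already set via bond 3)

bond 0 stroke→J1
bond 1 stroke→J1
bond 2 stroke→J1
bond 3 stroke→Sf1
bond 4 stroke→J1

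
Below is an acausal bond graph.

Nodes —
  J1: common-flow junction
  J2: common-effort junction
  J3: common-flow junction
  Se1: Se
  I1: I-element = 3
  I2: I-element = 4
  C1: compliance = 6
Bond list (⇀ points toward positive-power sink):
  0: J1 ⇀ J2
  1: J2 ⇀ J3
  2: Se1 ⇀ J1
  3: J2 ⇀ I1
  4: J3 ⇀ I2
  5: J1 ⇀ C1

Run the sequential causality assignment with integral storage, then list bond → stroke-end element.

#0 stroke→J2
#1 stroke→J3
#2 stroke→J1
#3 stroke→I1
#4 stroke→I2
#5 stroke→J1

b2 →J1  (Se1 (Se) sets effort on bond)
b3 →I1  (I1: I, integral causality)
b4 →I2  (prefer integral on I2)
b1 →J3  (J3: bond 4 brought flow, rest push out)
b0 →J2  (J2: last free bond brings effort in)
b5 →J1  (J1: bond 0 brought flow, rest push out)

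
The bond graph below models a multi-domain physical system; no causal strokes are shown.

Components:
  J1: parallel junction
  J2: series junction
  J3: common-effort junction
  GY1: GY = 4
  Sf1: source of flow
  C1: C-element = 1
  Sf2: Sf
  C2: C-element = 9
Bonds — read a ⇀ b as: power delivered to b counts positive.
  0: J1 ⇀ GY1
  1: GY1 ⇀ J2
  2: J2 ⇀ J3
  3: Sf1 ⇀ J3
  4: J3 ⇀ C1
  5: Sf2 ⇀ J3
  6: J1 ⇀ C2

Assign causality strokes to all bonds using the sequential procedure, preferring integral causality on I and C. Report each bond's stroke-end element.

b3 →Sf1  (source Sf1 imposes f)
b5 →Sf2  (Sf2 (Sf) sets flow on bond)
b4 →J3  (C1: C, integral causality)
b2 →J2  (J3: bond 4 brought effort, rest push out)
b1 →GY1  (only one flow-in slot at J2)
b0 →GY1  (GY GY1: same side as bond 1)
b6 →J1  (closing 0-jn rule on J1)

b0 |GY1
b1 |GY1
b2 |J2
b3 |Sf1
b4 |J3
b5 |Sf2
b6 |J1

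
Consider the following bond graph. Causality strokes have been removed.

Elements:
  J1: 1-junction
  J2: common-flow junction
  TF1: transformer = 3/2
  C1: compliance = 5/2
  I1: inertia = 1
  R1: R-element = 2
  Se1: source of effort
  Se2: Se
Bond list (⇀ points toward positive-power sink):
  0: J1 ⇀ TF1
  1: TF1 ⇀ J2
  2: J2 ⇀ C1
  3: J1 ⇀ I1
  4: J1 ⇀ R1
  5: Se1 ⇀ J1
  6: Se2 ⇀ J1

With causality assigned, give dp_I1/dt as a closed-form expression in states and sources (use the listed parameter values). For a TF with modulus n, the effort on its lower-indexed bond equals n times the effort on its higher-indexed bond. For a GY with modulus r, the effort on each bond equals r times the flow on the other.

dp_I1/dt = E_Se1 + E_Se2 - 2*p_I1 - 3*q_C1/5

b5 stroke at J1  (Se1 fixes effort; stroke away)
b6 stroke at J1  (Se2 fixes effort; stroke away)
b2 stroke at J2  (C1 integral (e out))
b1 stroke at TF1  (J2: last free bond brings flow in)
b0 stroke at J1  (TF1 one-in-one-out from 1)
b3 stroke at I1  (I1 integral (f out))
b4 stroke at J1  (common-f at J1 fixed by 3)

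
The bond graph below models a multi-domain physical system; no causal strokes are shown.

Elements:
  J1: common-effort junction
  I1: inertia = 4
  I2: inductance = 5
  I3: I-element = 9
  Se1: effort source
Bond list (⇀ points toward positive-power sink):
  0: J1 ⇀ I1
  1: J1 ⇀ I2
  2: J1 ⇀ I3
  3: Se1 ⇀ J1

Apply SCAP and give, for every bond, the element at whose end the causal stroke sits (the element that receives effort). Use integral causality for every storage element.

β3 stroke→J1  (Se1: effort source, stroke at far end)
β0 stroke→I1  (J1 effort already set via bond 3)
β1 stroke→I2  (J1 effort already set via bond 3)
β2 stroke→I3  (common-e at J1 fixed by 3)

bond 0 stroke→I1
bond 1 stroke→I2
bond 2 stroke→I3
bond 3 stroke→J1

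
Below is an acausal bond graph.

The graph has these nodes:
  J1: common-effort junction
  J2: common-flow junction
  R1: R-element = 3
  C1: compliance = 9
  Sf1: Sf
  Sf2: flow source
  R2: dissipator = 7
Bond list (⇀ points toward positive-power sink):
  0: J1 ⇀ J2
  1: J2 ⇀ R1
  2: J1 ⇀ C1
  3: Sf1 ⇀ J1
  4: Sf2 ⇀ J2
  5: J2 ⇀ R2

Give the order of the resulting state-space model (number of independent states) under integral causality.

1  (C1 all integral)

bond 3 stroke→Sf1  (Sf1: flow source, stroke at near end)
bond 4 stroke→Sf2  (Sf2: flow source, stroke at near end)
bond 0 stroke→J2  (1-jn J2 has f-setter on 4)
bond 1 stroke→J2  (J2 flow already set via bond 4)
bond 5 stroke→J2  (common-f at J2 fixed by 4)
bond 2 stroke→J1  (J1 needs exactly one e-in)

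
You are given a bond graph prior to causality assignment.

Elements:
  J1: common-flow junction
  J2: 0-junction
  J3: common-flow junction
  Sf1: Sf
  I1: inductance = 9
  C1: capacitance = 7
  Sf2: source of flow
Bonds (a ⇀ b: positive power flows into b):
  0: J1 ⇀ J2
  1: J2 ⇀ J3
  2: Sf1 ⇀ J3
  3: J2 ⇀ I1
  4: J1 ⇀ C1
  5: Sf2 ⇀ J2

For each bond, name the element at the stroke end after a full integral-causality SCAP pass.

bond 2 stroke→Sf1  (Sf1: flow source, stroke at near end)
bond 5 stroke→Sf2  (Sf2 (Sf) sets flow on bond)
bond 1 stroke→J3  (common-f at J3 fixed by 2)
bond 3 stroke→I1  (prefer integral on I1)
bond 0 stroke→J2  (closing 0-jn rule on J2)
bond 4 stroke→J1  (1-jn J1 has f-setter on 0)

bond 0 stroke→J2
bond 1 stroke→J3
bond 2 stroke→Sf1
bond 3 stroke→I1
bond 4 stroke→J1
bond 5 stroke→Sf2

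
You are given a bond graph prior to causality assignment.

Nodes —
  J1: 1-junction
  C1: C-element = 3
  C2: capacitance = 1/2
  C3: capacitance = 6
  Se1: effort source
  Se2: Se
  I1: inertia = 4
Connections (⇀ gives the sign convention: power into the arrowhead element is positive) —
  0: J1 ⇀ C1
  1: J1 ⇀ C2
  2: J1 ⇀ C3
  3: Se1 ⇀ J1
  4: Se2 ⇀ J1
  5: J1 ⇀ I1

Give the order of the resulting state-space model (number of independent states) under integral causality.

4  (C1, C2, C3, I1 all integral)

β3 stroke at J1  (source Se1 imposes e)
β4 stroke at J1  (source Se2 imposes e)
β0 stroke at J1  (prefer integral on C1)
β1 stroke at J1  (prefer integral on C2)
β2 stroke at J1  (C3 integral (e out))
β5 stroke at I1  (J1 needs exactly one f-in)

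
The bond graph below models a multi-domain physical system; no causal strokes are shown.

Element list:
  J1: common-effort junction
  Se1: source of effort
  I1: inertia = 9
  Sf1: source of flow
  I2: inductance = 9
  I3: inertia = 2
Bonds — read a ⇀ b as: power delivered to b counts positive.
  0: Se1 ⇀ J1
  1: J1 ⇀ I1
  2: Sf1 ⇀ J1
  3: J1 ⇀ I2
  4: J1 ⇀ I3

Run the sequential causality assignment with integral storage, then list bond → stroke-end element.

#0 |J1  (Se1: effort source, stroke at far end)
#2 |Sf1  (Sf1 fixes flow; stroke at Sf1)
#1 |I1  (J1 effort already set via bond 0)
#3 |I2  (0-jn J1 has e-setter on 0)
#4 |I3  (0-jn J1 has e-setter on 0)

β0 →J1
β1 →I1
β2 →Sf1
β3 →I2
β4 →I3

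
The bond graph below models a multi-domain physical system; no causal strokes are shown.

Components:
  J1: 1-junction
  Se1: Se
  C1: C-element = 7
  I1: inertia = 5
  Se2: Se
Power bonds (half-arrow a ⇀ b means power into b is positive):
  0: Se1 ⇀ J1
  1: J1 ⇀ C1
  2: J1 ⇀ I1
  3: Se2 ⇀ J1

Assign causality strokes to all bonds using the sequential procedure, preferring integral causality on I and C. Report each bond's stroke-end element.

#0 stroke at J1
#1 stroke at J1
#2 stroke at I1
#3 stroke at J1

#0 |J1  (Se1: effort source, stroke at far end)
#3 |J1  (source Se2 imposes e)
#1 |J1  (C1 outputs effort q/C1)
#2 |I1  (J1: last free bond brings flow in)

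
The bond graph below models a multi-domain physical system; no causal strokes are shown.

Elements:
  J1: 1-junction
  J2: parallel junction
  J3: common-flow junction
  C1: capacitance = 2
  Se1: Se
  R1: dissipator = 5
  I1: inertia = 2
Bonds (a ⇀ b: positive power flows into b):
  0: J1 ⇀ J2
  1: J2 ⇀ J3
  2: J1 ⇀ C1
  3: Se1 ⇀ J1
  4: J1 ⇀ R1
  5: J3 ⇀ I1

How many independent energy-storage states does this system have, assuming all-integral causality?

2  (C1, I1 all integral)

bond 3 stroke→J1  (Se1 (Se) sets effort on bond)
bond 2 stroke→J1  (C1 outputs effort q/C1)
bond 5 stroke→I1  (I1 integral (f out))
bond 1 stroke→J3  (1-jn J3 has f-setter on 5)
bond 0 stroke→J2  (only one effort-in slot at J2)
bond 4 stroke→J1  (J1 flow already set via bond 0)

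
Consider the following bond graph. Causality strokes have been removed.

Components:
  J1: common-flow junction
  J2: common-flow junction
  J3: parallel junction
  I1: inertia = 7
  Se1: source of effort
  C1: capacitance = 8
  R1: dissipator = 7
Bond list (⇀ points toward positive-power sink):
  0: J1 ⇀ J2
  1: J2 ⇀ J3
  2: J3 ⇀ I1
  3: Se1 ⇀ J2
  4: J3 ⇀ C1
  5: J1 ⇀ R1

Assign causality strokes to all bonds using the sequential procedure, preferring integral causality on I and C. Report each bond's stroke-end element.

#0 →J1
#1 →J2
#2 →I1
#3 →J2
#4 →J3
#5 →R1

b3 |J2  (source Se1 imposes e)
b2 |I1  (I1 outputs flow p/I1)
b4 |J3  (prefer integral on C1)
b1 |J2  (0-jn J3 has e-setter on 4)
b0 |J1  (only one flow-in slot at J2)
b5 |R1  (only one flow-in slot at J1)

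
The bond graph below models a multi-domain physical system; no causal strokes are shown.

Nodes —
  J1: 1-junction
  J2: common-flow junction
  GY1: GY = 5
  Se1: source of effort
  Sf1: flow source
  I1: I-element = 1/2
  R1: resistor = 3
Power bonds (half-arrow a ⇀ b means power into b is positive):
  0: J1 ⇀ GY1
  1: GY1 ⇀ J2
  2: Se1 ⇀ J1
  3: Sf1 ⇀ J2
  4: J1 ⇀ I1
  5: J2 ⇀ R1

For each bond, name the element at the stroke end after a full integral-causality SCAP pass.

b0 →J1
b1 →J2
b2 →J1
b3 →Sf1
b4 →I1
b5 →J2

#2 |J1  (Se1: effort source, stroke at far end)
#3 |Sf1  (source Sf1 imposes f)
#1 |J2  (J2: bond 3 brought flow, rest push out)
#5 |J2  (1-jn J2 has f-setter on 3)
#0 |J1  (through GY1, causality inverts; strokes same side of GY1)
#4 |I1  (J1: last free bond brings flow in)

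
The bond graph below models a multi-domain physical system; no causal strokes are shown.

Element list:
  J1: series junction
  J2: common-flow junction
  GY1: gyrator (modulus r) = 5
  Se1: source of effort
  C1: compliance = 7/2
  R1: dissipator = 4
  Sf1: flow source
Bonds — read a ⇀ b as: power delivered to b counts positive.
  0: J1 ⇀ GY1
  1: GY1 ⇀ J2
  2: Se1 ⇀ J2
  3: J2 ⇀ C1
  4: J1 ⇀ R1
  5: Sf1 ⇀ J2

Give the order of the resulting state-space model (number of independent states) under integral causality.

β2 →J2  (source Se1 imposes e)
β5 →Sf1  (source Sf1 imposes f)
β1 →J2  (J2: bond 5 brought flow, rest push out)
β3 →J2  (J2: bond 5 brought flow, rest push out)
β0 →J1  (GY1: gyrator matches bond 1)
β4 →R1  (only one flow-in slot at J1)

1  (C1 all integral)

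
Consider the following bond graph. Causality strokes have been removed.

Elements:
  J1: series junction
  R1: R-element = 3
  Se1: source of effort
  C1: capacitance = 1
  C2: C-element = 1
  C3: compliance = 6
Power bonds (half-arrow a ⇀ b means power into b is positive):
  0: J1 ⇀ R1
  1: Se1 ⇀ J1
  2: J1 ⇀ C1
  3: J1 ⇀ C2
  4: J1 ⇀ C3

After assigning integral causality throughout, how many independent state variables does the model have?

b1 |J1  (source Se1 imposes e)
b2 |J1  (C1 outputs effort q/C1)
b3 |J1  (C2: C, integral causality)
b4 |J1  (C3 outputs effort q/C3)
b0 |R1  (J1 needs exactly one f-in)

3  (C1, C2, C3 all integral)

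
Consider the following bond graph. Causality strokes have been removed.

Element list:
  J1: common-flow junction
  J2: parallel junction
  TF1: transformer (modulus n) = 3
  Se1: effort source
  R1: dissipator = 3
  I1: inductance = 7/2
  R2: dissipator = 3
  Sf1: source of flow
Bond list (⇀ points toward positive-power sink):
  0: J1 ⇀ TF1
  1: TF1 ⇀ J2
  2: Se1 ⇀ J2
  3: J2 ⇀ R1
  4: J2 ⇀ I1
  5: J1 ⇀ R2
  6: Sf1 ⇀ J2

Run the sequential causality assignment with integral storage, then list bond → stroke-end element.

b2 stroke→J2  (Se1 (Se) sets effort on bond)
b6 stroke→Sf1  (Sf1 fixes flow; stroke at Sf1)
b1 stroke→TF1  (common-e at J2 fixed by 2)
b3 stroke→R1  (common-e at J2 fixed by 2)
b4 stroke→I1  (J2: bond 2 brought effort, rest push out)
b0 stroke→J1  (TF TF1: opposite of bond 1)
b5 stroke→R2  (closing 1-jn rule on J1)

b0 |J1
b1 |TF1
b2 |J2
b3 |R1
b4 |I1
b5 |R2
b6 |Sf1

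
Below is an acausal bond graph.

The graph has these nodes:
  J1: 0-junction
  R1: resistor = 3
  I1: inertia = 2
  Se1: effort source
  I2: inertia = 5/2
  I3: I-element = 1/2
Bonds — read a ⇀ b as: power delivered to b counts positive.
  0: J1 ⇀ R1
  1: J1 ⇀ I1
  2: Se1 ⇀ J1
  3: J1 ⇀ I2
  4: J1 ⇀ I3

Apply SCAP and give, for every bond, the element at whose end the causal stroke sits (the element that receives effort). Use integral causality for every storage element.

b0 |R1
b1 |I1
b2 |J1
b3 |I2
b4 |I3

bond 2 stroke→J1  (Se1 fixes effort; stroke away)
bond 0 stroke→R1  (0-jn J1 has e-setter on 2)
bond 1 stroke→I1  (J1: bond 2 brought effort, rest push out)
bond 3 stroke→I2  (common-e at J1 fixed by 2)
bond 4 stroke→I3  (J1 effort already set via bond 2)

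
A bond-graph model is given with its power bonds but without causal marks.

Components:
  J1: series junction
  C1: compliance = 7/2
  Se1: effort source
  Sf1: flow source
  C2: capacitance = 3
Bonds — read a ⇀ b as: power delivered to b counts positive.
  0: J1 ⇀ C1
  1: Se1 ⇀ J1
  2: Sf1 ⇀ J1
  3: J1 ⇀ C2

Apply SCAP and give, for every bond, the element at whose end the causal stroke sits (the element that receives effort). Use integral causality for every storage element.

#1 stroke→J1  (source Se1 imposes e)
#2 stroke→Sf1  (Sf1 (Sf) sets flow on bond)
#0 stroke→J1  (J1: bond 2 brought flow, rest push out)
#3 stroke→J1  (1-jn J1 has f-setter on 2)

#0 |J1
#1 |J1
#2 |Sf1
#3 |J1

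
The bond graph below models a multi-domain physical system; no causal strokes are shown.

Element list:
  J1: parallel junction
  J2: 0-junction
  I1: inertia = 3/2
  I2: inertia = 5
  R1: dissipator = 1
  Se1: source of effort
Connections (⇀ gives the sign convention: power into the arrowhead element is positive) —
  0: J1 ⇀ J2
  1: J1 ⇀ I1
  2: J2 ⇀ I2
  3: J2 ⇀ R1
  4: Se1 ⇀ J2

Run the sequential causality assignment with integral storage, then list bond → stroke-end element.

bond 0 stroke→J1
bond 1 stroke→I1
bond 2 stroke→I2
bond 3 stroke→R1
bond 4 stroke→J2

bond 4 →J2  (Se1 (Se) sets effort on bond)
bond 0 →J1  (J2 effort already set via bond 4)
bond 2 →I2  (common-e at J2 fixed by 4)
bond 3 →R1  (common-e at J2 fixed by 4)
bond 1 →I1  (J1 effort already set via bond 0)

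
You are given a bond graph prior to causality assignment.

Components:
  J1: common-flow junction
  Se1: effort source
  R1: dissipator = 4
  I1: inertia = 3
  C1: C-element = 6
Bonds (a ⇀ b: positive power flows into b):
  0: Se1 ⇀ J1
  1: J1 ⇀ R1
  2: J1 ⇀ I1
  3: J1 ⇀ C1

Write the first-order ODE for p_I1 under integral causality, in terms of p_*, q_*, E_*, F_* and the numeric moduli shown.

dp_I1/dt = E_Se1 - 4*p_I1/3 - q_C1/6

β0 stroke at J1  (Se1: effort source, stroke at far end)
β2 stroke at I1  (I1 integral (f out))
β1 stroke at J1  (J1 flow already set via bond 2)
β3 stroke at J1  (J1 flow already set via bond 2)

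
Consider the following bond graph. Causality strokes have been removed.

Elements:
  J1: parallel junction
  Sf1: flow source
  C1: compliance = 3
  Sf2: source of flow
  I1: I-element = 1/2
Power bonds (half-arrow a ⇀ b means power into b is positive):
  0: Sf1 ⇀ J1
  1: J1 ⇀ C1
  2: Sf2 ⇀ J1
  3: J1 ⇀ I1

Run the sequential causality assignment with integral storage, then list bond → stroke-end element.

b0 stroke→Sf1  (source Sf1 imposes f)
b2 stroke→Sf2  (Sf2: flow source, stroke at near end)
b1 stroke→J1  (C1 integral (e out))
b3 stroke→I1  (0-jn J1 has e-setter on 1)

β0 |Sf1
β1 |J1
β2 |Sf2
β3 |I1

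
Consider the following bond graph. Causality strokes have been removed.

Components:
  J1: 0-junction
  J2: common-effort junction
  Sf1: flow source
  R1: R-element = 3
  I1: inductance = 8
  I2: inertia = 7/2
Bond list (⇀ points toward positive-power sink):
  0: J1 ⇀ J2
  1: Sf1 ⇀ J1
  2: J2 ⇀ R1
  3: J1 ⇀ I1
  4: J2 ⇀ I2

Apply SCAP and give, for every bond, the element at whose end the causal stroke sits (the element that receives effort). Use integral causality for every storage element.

bond 0 stroke at J1
bond 1 stroke at Sf1
bond 2 stroke at J2
bond 3 stroke at I1
bond 4 stroke at I2

#1 |Sf1  (Sf1 fixes flow; stroke at Sf1)
#3 |I1  (I1: I, integral causality)
#0 |J1  (J1 needs exactly one e-in)
#4 |I2  (I2: I, integral causality)
#2 |J2  (only one effort-in slot at J2)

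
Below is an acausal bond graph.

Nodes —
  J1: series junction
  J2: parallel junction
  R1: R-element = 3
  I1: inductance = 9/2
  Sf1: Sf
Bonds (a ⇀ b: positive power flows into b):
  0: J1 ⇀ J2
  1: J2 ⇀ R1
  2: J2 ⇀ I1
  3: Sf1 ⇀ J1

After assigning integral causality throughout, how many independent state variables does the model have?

1  (I1 all integral)

#3 →Sf1  (Sf1 (Sf) sets flow on bond)
#0 →J1  (1-jn J1 has f-setter on 3)
#2 →I1  (prefer integral on I1)
#1 →J2  (closing 0-jn rule on J2)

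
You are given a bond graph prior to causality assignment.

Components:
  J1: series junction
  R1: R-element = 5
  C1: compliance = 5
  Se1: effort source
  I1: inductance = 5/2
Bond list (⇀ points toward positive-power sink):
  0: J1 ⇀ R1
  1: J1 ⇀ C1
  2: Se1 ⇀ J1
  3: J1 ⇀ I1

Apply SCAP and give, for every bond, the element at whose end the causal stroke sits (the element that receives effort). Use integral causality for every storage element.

bond 2 |J1  (Se1 (Se) sets effort on bond)
bond 1 |J1  (C1 outputs effort q/C1)
bond 3 |I1  (prefer integral on I1)
bond 0 |J1  (common-f at J1 fixed by 3)

#0 →J1
#1 →J1
#2 →J1
#3 →I1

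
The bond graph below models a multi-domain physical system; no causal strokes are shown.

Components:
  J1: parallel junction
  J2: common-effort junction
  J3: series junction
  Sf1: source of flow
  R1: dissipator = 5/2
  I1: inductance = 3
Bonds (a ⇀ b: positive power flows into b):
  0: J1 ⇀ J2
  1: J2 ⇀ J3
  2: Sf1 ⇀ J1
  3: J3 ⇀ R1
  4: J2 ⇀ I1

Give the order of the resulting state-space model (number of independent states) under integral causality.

b2 →Sf1  (Sf1 (Sf) sets flow on bond)
b0 →J1  (only one effort-in slot at J1)
b4 →I1  (I1 integral (f out))
b1 →J2  (J2 needs exactly one e-in)
b3 →J3  (J3 flow already set via bond 1)

1  (I1 all integral)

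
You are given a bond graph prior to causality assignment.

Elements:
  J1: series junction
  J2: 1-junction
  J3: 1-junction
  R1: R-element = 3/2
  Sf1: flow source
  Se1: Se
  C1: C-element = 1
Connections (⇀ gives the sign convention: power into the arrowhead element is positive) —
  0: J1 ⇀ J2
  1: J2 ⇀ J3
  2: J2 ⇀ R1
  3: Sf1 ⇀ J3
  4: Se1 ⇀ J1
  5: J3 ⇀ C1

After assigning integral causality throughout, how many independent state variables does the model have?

b3 stroke at Sf1  (source Sf1 imposes f)
b4 stroke at J1  (source Se1 imposes e)
b0 stroke at J2  (only one flow-in slot at J1)
b1 stroke at J3  (common-f at J3 fixed by 3)
b5 stroke at J3  (J3: bond 3 brought flow, rest push out)
b2 stroke at J2  (J2 flow already set via bond 1)

1  (C1 all integral)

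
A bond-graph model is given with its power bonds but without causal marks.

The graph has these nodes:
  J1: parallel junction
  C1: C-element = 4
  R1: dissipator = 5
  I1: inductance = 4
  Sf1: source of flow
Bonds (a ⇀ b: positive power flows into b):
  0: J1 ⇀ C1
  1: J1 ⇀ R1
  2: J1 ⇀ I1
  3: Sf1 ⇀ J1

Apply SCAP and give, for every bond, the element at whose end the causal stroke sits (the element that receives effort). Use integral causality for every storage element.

#3 stroke at Sf1  (source Sf1 imposes f)
#0 stroke at J1  (prefer integral on C1)
#1 stroke at R1  (J1 effort already set via bond 0)
#2 stroke at I1  (common-e at J1 fixed by 0)

bond 0 |J1
bond 1 |R1
bond 2 |I1
bond 3 |Sf1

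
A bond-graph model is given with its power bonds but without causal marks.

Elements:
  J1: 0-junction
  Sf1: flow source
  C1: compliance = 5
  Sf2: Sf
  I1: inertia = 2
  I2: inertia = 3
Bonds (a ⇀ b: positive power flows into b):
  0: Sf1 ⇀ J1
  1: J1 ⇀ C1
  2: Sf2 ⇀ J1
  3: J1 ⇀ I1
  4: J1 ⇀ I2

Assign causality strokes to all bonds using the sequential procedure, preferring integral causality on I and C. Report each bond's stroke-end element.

b0 stroke at Sf1  (Sf1 (Sf) sets flow on bond)
b2 stroke at Sf2  (source Sf2 imposes f)
b1 stroke at J1  (C1 outputs effort q/C1)
b3 stroke at I1  (common-e at J1 fixed by 1)
b4 stroke at I2  (common-e at J1 fixed by 1)

b0 stroke→Sf1
b1 stroke→J1
b2 stroke→Sf2
b3 stroke→I1
b4 stroke→I2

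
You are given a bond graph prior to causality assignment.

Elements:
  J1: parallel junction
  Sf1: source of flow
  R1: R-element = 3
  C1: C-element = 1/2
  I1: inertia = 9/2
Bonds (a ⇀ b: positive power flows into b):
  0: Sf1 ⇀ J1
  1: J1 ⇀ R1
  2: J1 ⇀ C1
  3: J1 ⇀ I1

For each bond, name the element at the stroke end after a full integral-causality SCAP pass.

β0 stroke at Sf1  (source Sf1 imposes f)
β2 stroke at J1  (C1 integral (e out))
β1 stroke at R1  (0-jn J1 has e-setter on 2)
β3 stroke at I1  (J1: bond 2 brought effort, rest push out)

bond 0 stroke→Sf1
bond 1 stroke→R1
bond 2 stroke→J1
bond 3 stroke→I1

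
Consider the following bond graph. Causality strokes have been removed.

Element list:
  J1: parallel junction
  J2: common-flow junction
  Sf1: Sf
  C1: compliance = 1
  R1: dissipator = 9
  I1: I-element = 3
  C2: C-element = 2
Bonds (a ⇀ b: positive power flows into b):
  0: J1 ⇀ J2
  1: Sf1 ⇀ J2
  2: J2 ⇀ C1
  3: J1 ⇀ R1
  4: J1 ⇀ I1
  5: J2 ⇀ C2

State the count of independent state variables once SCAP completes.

b1 stroke at Sf1  (Sf1 fixes flow; stroke at Sf1)
b0 stroke at J2  (J2 flow already set via bond 1)
b2 stroke at J2  (1-jn J2 has f-setter on 1)
b5 stroke at J2  (J2 flow already set via bond 1)
b4 stroke at I1  (I1 outputs flow p/I1)
b3 stroke at J1  (only one effort-in slot at J1)

3  (C1, C2, I1 all integral)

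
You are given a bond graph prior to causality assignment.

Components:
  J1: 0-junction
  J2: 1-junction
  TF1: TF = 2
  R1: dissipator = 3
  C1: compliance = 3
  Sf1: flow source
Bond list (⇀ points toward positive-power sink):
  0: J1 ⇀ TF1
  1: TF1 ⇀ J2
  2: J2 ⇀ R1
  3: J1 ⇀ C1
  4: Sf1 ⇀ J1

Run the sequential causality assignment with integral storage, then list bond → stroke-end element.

bond 4 stroke→Sf1  (source Sf1 imposes f)
bond 3 stroke→J1  (prefer integral on C1)
bond 0 stroke→TF1  (common-e at J1 fixed by 3)
bond 1 stroke→J2  (through TF1, causality passes straight; one stroke at TF1)
bond 2 stroke→R1  (J2: last free bond brings flow in)

bond 0 →TF1
bond 1 →J2
bond 2 →R1
bond 3 →J1
bond 4 →Sf1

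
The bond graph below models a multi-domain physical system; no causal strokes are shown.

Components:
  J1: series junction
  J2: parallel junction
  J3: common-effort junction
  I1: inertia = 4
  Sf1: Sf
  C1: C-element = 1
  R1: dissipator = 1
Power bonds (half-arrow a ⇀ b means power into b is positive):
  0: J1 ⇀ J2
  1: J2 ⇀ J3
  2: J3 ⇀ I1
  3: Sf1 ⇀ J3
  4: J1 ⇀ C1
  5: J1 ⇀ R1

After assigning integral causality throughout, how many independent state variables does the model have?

2  (C1, I1 all integral)

#3 stroke at Sf1  (source Sf1 imposes f)
#2 stroke at I1  (I1: I, integral causality)
#1 stroke at J3  (J3: last free bond brings effort in)
#0 stroke at J2  (J2: last free bond brings effort in)
#4 stroke at J1  (1-jn J1 has f-setter on 0)
#5 stroke at J1  (common-f at J1 fixed by 0)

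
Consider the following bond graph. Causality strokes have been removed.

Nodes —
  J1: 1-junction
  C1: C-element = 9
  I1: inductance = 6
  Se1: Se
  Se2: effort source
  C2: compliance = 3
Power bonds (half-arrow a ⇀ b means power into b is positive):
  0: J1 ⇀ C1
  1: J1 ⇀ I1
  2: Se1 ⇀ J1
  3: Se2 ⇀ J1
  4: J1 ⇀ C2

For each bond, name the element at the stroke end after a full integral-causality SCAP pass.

#2 stroke at J1  (Se1 fixes effort; stroke away)
#3 stroke at J1  (Se2 fixes effort; stroke away)
#0 stroke at J1  (C1 outputs effort q/C1)
#1 stroke at I1  (I1 outputs flow p/I1)
#4 stroke at J1  (common-f at J1 fixed by 1)

β0 |J1
β1 |I1
β2 |J1
β3 |J1
β4 |J1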